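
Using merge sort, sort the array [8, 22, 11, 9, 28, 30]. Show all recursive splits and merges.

Merge sort trace:

Split: [8, 22, 11, 9, 28, 30] -> [8, 22, 11] and [9, 28, 30]
  Split: [8, 22, 11] -> [8] and [22, 11]
    Split: [22, 11] -> [22] and [11]
    Merge: [22] + [11] -> [11, 22]
  Merge: [8] + [11, 22] -> [8, 11, 22]
  Split: [9, 28, 30] -> [9] and [28, 30]
    Split: [28, 30] -> [28] and [30]
    Merge: [28] + [30] -> [28, 30]
  Merge: [9] + [28, 30] -> [9, 28, 30]
Merge: [8, 11, 22] + [9, 28, 30] -> [8, 9, 11, 22, 28, 30]

Final sorted array: [8, 9, 11, 22, 28, 30]

The merge sort proceeds by recursively splitting the array and merging sorted halves.
After all merges, the sorted array is [8, 9, 11, 22, 28, 30].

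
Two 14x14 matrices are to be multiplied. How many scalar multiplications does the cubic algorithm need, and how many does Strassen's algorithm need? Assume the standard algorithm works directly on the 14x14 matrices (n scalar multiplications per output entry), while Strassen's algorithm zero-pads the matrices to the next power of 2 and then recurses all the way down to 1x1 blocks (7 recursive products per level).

Matrix multiplication for 14x14 matrices:

Strassen's algorithm requires power-of-2 dimensions. Pad 14x14 to 16x16 (next power of 2).

Standard algorithm: 14^3 = 2744 multiplications
Strassen's algorithm: 7^(log2(16)) = 7^4 = 2401 multiplications
Savings: 2744 - 2401 = 343 multiplications

Standard: 2744 multiplications (14^3). Strassen: 2401 multiplications (7^4, after padding to 16x16). Strassen reduces 8 recursive multiplications to 7 at each level.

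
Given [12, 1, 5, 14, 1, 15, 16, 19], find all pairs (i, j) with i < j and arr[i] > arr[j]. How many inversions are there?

Finding inversions in [12, 1, 5, 14, 1, 15, 16, 19]:

(0, 1): arr[0]=12 > arr[1]=1
(0, 2): arr[0]=12 > arr[2]=5
(0, 4): arr[0]=12 > arr[4]=1
(2, 4): arr[2]=5 > arr[4]=1
(3, 4): arr[3]=14 > arr[4]=1

Total inversions: 5

The array has 5 inversion(s): (0,1), (0,2), (0,4), (2,4), (3,4). Each pair (i,j) satisfies i < j and arr[i] > arr[j].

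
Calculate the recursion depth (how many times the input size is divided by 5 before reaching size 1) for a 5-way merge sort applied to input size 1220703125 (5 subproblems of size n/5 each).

For divide and conquer with division factor 5:

Problem sizes at each level:
Level 0: 1220703125
Level 1: 244140625
Level 2: 48828125
Level 3: 9765625
Level 4: 1953125
Level 5: 390625
Level 6: 78125
Level 7: 15625
Level 8: 3125
Level 9: 625
Level 10: 125
Level 11: 25
Level 12: 5
Level 13: 1

The root is level 0 and the size-1 base case is level 13 (the tree spans levels 0 through 13, i.e. 14 levels counting the root), so the depth is the number of divisions: log_5(1220703125) = 13

The recursion tree depth is log_5(1220703125) = 13. At each level, the problem size is divided by 5, so it takes 13 divisions to reduce to a base case of size 1. The algorithm makes 5 recursive calls at each level.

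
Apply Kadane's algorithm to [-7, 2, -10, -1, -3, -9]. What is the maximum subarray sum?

Using Kadane's algorithm on [-7, 2, -10, -1, -3, -9]:

Scanning through the array:
Position 1 (value 2): max_ending_here = 2, max_so_far = 2
Position 2 (value -10): max_ending_here = -8, max_so_far = 2
Position 3 (value -1): max_ending_here = -1, max_so_far = 2
Position 4 (value -3): max_ending_here = -3, max_so_far = 2
Position 5 (value -9): max_ending_here = -9, max_so_far = 2

Maximum subarray: [2]
Maximum sum: 2

The maximum subarray is [2] with sum 2. This subarray runs from index 1 to index 1.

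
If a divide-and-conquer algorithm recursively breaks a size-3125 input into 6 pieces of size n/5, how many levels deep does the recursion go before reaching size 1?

For divide and conquer with division factor 5:

Problem sizes at each level:
Level 0: 3125
Level 1: 625
Level 2: 125
Level 3: 25
Level 4: 5
Level 5: 1

The root is level 0 and the size-1 base case is level 5 (the tree spans levels 0 through 5, i.e. 6 levels counting the root), so the depth is the number of divisions: log_5(3125) = 5

The recursion tree depth is log_5(3125) = 5. At each level, the problem size is divided by 5, so it takes 5 divisions to reduce to a base case of size 1. The algorithm makes 6 recursive calls at each level.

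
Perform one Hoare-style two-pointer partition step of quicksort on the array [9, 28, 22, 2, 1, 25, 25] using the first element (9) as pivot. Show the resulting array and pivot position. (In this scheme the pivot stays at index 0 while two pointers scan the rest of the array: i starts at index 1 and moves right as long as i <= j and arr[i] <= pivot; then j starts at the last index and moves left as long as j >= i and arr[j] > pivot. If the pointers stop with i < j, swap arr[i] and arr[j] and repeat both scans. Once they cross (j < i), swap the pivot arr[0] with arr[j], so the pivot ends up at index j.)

Hoare-style two-pointer partition with pivot = 9:

Initial array: [9, 28, 22, 2, 1, 25, 25]

Pointers start at i = 1, j = 6.
i stops at index 1 (arr[1]=28 > 9), j stops at index 4 (arr[4]=1 <= 9): swap arr[1] and arr[4], array becomes [9, 1, 22, 2, 28, 25, 25]
i stops at index 2 (arr[2]=22 > 9), j stops at index 3 (arr[3]=2 <= 9): swap arr[2] and arr[3], array becomes [9, 1, 2, 22, 28, 25, 25]
i ends at 3, j ends at 2: the pointers have crossed (j < i), so scanning stops.

Swap pivot arr[0] with arr[2] to place pivot at position 2: [2, 1, 9, 22, 28, 25, 25]
Pivot position: 2

After partitioning with pivot 9, the array becomes [2, 1, 9, 22, 28, 25, 25]. The pivot is placed at index 2. All elements to the left of the pivot are <= 9, and all elements to the right are > 9.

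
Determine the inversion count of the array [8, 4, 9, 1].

Finding inversions in [8, 4, 9, 1]:

(0, 1): arr[0]=8 > arr[1]=4
(0, 3): arr[0]=8 > arr[3]=1
(1, 3): arr[1]=4 > arr[3]=1
(2, 3): arr[2]=9 > arr[3]=1

Total inversions: 4

The array has 4 inversion(s): (0,1), (0,3), (1,3), (2,3). Each pair (i,j) satisfies i < j and arr[i] > arr[j].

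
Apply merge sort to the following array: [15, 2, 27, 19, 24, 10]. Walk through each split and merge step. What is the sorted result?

Merge sort trace:

Split: [15, 2, 27, 19, 24, 10] -> [15, 2, 27] and [19, 24, 10]
  Split: [15, 2, 27] -> [15] and [2, 27]
    Split: [2, 27] -> [2] and [27]
    Merge: [2] + [27] -> [2, 27]
  Merge: [15] + [2, 27] -> [2, 15, 27]
  Split: [19, 24, 10] -> [19] and [24, 10]
    Split: [24, 10] -> [24] and [10]
    Merge: [24] + [10] -> [10, 24]
  Merge: [19] + [10, 24] -> [10, 19, 24]
Merge: [2, 15, 27] + [10, 19, 24] -> [2, 10, 15, 19, 24, 27]

Final sorted array: [2, 10, 15, 19, 24, 27]

The merge sort proceeds by recursively splitting the array and merging sorted halves.
After all merges, the sorted array is [2, 10, 15, 19, 24, 27].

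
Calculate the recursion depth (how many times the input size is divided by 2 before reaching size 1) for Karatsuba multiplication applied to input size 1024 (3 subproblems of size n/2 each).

For divide and conquer with division factor 2:

Problem sizes at each level:
Level 0: 1024
Level 1: 512
Level 2: 256
Level 3: 128
Level 4: 64
Level 5: 32
Level 6: 16
Level 7: 8
Level 8: 4
Level 9: 2
Level 10: 1

The root is level 0 and the size-1 base case is level 10 (the tree spans levels 0 through 10, i.e. 11 levels counting the root), so the depth is the number of divisions: log_2(1024) = 10

The recursion tree depth is log_2(1024) = 10. At each level, the problem size is divided by 2, so it takes 10 divisions to reduce to a base case of size 1. The algorithm makes 3 recursive calls at each level.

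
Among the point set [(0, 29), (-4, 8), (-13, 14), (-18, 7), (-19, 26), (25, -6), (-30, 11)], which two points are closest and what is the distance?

Computing all pairwise distances among 7 points:

d((0, 29), (-4, 8)) = 21.3776
d((0, 29), (-13, 14)) = 19.8494
d((0, 29), (-18, 7)) = 28.4253
d((0, 29), (-19, 26)) = 19.2354
d((0, 29), (25, -6)) = 43.0116
d((0, 29), (-30, 11)) = 34.9857
d((-4, 8), (-13, 14)) = 10.8167
d((-4, 8), (-18, 7)) = 14.0357
d((-4, 8), (-19, 26)) = 23.4307
d((-4, 8), (25, -6)) = 32.2025
d((-4, 8), (-30, 11)) = 26.1725
d((-13, 14), (-18, 7)) = 8.6023 <-- minimum
d((-13, 14), (-19, 26)) = 13.4164
d((-13, 14), (25, -6)) = 42.9418
d((-13, 14), (-30, 11)) = 17.2627
d((-18, 7), (-19, 26)) = 19.0263
d((-18, 7), (25, -6)) = 44.9222
d((-18, 7), (-30, 11)) = 12.6491
d((-19, 26), (25, -6)) = 54.4059
d((-19, 26), (-30, 11)) = 18.6011
d((25, -6), (-30, 11)) = 57.5674

Closest pair: (-13, 14) and (-18, 7) with distance 8.6023

The closest pair is (-13, 14) and (-18, 7) with Euclidean distance 8.6023. For 7 points, brute-force pairwise comparison is shown above. For large n, the divide-and-conquer algorithm (sort by x, recurse on halves, check the dividing strip) achieves O(n log n).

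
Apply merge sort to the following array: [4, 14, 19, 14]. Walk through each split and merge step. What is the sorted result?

Merge sort trace:

Split: [4, 14, 19, 14] -> [4, 14] and [19, 14]
  Split: [4, 14] -> [4] and [14]
  Merge: [4] + [14] -> [4, 14]
  Split: [19, 14] -> [19] and [14]
  Merge: [19] + [14] -> [14, 19]
Merge: [4, 14] + [14, 19] -> [4, 14, 14, 19]

Final sorted array: [4, 14, 14, 19]

The merge sort proceeds by recursively splitting the array and merging sorted halves.
After all merges, the sorted array is [4, 14, 14, 19].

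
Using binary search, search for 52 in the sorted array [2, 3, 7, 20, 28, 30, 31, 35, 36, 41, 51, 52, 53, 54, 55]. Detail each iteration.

Binary search for 52 in [2, 3, 7, 20, 28, 30, 31, 35, 36, 41, 51, 52, 53, 54, 55]:

lo=0, hi=14, mid=7, arr[mid]=35 -> 35 < 52, search right half
lo=8, hi=14, mid=11, arr[mid]=52 -> Found target at index 11!

Binary search finds 52 at index 11 after 2 comparisons. The search repeatedly halves the search space by comparing with the middle element.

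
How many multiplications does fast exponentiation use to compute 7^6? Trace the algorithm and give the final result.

Computing 7^6 by squaring (build up from 7^1; each line after the first costs one multiplication):

7^1 = 7
7^2 = (7^1)^2 = 7^2 = 49
7^3 = 7 * 7^2 = 7 * 49 = 343
7^6 = (7^3)^2 = 343^2 = 117649

Result: 117649
Multiplications needed: 3 (3 lines after 7^1)

7^6 = 117649. Using exponentiation by squaring, this requires 3 multiplications. The key idea: if the exponent is even, square the half-power; if odd, multiply by the base once.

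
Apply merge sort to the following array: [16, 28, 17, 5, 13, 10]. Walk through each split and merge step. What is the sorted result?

Merge sort trace:

Split: [16, 28, 17, 5, 13, 10] -> [16, 28, 17] and [5, 13, 10]
  Split: [16, 28, 17] -> [16] and [28, 17]
    Split: [28, 17] -> [28] and [17]
    Merge: [28] + [17] -> [17, 28]
  Merge: [16] + [17, 28] -> [16, 17, 28]
  Split: [5, 13, 10] -> [5] and [13, 10]
    Split: [13, 10] -> [13] and [10]
    Merge: [13] + [10] -> [10, 13]
  Merge: [5] + [10, 13] -> [5, 10, 13]
Merge: [16, 17, 28] + [5, 10, 13] -> [5, 10, 13, 16, 17, 28]

Final sorted array: [5, 10, 13, 16, 17, 28]

The merge sort proceeds by recursively splitting the array and merging sorted halves.
After all merges, the sorted array is [5, 10, 13, 16, 17, 28].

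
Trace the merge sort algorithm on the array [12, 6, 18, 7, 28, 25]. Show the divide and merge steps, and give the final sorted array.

Merge sort trace:

Split: [12, 6, 18, 7, 28, 25] -> [12, 6, 18] and [7, 28, 25]
  Split: [12, 6, 18] -> [12] and [6, 18]
    Split: [6, 18] -> [6] and [18]
    Merge: [6] + [18] -> [6, 18]
  Merge: [12] + [6, 18] -> [6, 12, 18]
  Split: [7, 28, 25] -> [7] and [28, 25]
    Split: [28, 25] -> [28] and [25]
    Merge: [28] + [25] -> [25, 28]
  Merge: [7] + [25, 28] -> [7, 25, 28]
Merge: [6, 12, 18] + [7, 25, 28] -> [6, 7, 12, 18, 25, 28]

Final sorted array: [6, 7, 12, 18, 25, 28]

The merge sort proceeds by recursively splitting the array and merging sorted halves.
After all merges, the sorted array is [6, 7, 12, 18, 25, 28].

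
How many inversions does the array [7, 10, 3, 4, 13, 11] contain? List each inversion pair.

Finding inversions in [7, 10, 3, 4, 13, 11]:

(0, 2): arr[0]=7 > arr[2]=3
(0, 3): arr[0]=7 > arr[3]=4
(1, 2): arr[1]=10 > arr[2]=3
(1, 3): arr[1]=10 > arr[3]=4
(4, 5): arr[4]=13 > arr[5]=11

Total inversions: 5

The array has 5 inversion(s): (0,2), (0,3), (1,2), (1,3), (4,5). Each pair (i,j) satisfies i < j and arr[i] > arr[j].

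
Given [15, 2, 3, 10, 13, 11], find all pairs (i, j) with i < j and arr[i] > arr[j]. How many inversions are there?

Finding inversions in [15, 2, 3, 10, 13, 11]:

(0, 1): arr[0]=15 > arr[1]=2
(0, 2): arr[0]=15 > arr[2]=3
(0, 3): arr[0]=15 > arr[3]=10
(0, 4): arr[0]=15 > arr[4]=13
(0, 5): arr[0]=15 > arr[5]=11
(4, 5): arr[4]=13 > arr[5]=11

Total inversions: 6

The array has 6 inversion(s): (0,1), (0,2), (0,3), (0,4), (0,5), (4,5). Each pair (i,j) satisfies i < j and arr[i] > arr[j].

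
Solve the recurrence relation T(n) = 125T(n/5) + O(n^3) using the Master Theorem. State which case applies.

Master Theorem for T(n) = 125T(n/5) + O(n^3):

a = 125, b = 5, c = 3
log_b(a) = log_5(125) = 3.0000

Case 2: c = 3 = log_5(125) = 3.0000
T(n) = O(n^3 log n) = O(n^3 log n)

For T(n) = 125T(n/5) + O(n^3): log_5(125) = 3.0000. This is Case 2 of the Master Theorem (c = log_b(a), equal work at all levels), giving O(n^3 log n).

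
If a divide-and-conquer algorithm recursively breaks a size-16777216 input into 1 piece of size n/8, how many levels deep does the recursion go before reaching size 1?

For divide and conquer with division factor 8:

Problem sizes at each level:
Level 0: 16777216
Level 1: 2097152
Level 2: 262144
Level 3: 32768
Level 4: 4096
Level 5: 512
Level 6: 64
Level 7: 8
Level 8: 1

The root is level 0 and the size-1 base case is level 8 (the tree spans levels 0 through 8, i.e. 9 levels counting the root), so the depth is the number of divisions: log_8(16777216) = 8

The recursion tree depth is log_8(16777216) = 8. At each level, the problem size is divided by 8, so it takes 8 divisions to reduce to a base case of size 1. The algorithm makes 1 recursive call at each level.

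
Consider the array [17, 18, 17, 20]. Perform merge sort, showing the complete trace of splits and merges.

Merge sort trace:

Split: [17, 18, 17, 20] -> [17, 18] and [17, 20]
  Split: [17, 18] -> [17] and [18]
  Merge: [17] + [18] -> [17, 18]
  Split: [17, 20] -> [17] and [20]
  Merge: [17] + [20] -> [17, 20]
Merge: [17, 18] + [17, 20] -> [17, 17, 18, 20]

Final sorted array: [17, 17, 18, 20]

The merge sort proceeds by recursively splitting the array and merging sorted halves.
After all merges, the sorted array is [17, 17, 18, 20].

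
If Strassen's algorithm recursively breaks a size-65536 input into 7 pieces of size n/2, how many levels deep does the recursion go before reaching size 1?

For divide and conquer with division factor 2:

Problem sizes at each level:
Level 0: 65536
Level 1: 32768
Level 2: 16384
Level 3: 8192
Level 4: 4096
Level 5: 2048
Level 6: 1024
Level 7: 512
Level 8: 256
Level 9: 128
Level 10: 64
Level 11: 32
Level 12: 16
Level 13: 8
Level 14: 4
Level 15: 2
Level 16: 1

The root is level 0 and the size-1 base case is level 16 (the tree spans levels 0 through 16, i.e. 17 levels counting the root), so the depth is the number of divisions: log_2(65536) = 16

The recursion tree depth is log_2(65536) = 16. At each level, the problem size is divided by 2, so it takes 16 divisions to reduce to a base case of size 1. The algorithm makes 7 recursive calls at each level.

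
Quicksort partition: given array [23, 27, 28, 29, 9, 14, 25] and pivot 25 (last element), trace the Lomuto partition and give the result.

Lomuto partition with pivot = 25:

Initial array: [23, 27, 28, 29, 9, 14, 25]

arr[0]=23 <= 25: swap with position 0, array becomes [23, 27, 28, 29, 9, 14, 25]
arr[1]=27 > 25: no swap
arr[2]=28 > 25: no swap
arr[3]=29 > 25: no swap
arr[4]=9 <= 25: swap with position 1, array becomes [23, 9, 28, 29, 27, 14, 25]
arr[5]=14 <= 25: swap with position 2, array becomes [23, 9, 14, 29, 27, 28, 25]

Place pivot at position 3: [23, 9, 14, 25, 27, 28, 29]
Pivot position: 3

After partitioning with pivot 25, the array becomes [23, 9, 14, 25, 27, 28, 29]. The pivot is placed at index 3. All elements to the left of the pivot are <= 25, and all elements to the right are > 25.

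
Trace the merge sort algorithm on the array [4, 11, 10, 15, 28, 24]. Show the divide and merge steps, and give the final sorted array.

Merge sort trace:

Split: [4, 11, 10, 15, 28, 24] -> [4, 11, 10] and [15, 28, 24]
  Split: [4, 11, 10] -> [4] and [11, 10]
    Split: [11, 10] -> [11] and [10]
    Merge: [11] + [10] -> [10, 11]
  Merge: [4] + [10, 11] -> [4, 10, 11]
  Split: [15, 28, 24] -> [15] and [28, 24]
    Split: [28, 24] -> [28] and [24]
    Merge: [28] + [24] -> [24, 28]
  Merge: [15] + [24, 28] -> [15, 24, 28]
Merge: [4, 10, 11] + [15, 24, 28] -> [4, 10, 11, 15, 24, 28]

Final sorted array: [4, 10, 11, 15, 24, 28]

The merge sort proceeds by recursively splitting the array and merging sorted halves.
After all merges, the sorted array is [4, 10, 11, 15, 24, 28].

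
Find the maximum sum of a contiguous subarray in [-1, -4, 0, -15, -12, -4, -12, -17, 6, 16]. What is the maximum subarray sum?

Using Kadane's algorithm on [-1, -4, 0, -15, -12, -4, -12, -17, 6, 16]:

Scanning through the array:
Position 1 (value -4): max_ending_here = -4, max_so_far = -1
Position 2 (value 0): max_ending_here = 0, max_so_far = 0
Position 3 (value -15): max_ending_here = -15, max_so_far = 0
Position 4 (value -12): max_ending_here = -12, max_so_far = 0
Position 5 (value -4): max_ending_here = -4, max_so_far = 0
Position 6 (value -12): max_ending_here = -12, max_so_far = 0
Position 7 (value -17): max_ending_here = -17, max_so_far = 0
Position 8 (value 6): max_ending_here = 6, max_so_far = 6
Position 9 (value 16): max_ending_here = 22, max_so_far = 22

Maximum subarray: [6, 16]
Maximum sum: 22

The maximum subarray is [6, 16] with sum 22. This subarray runs from index 8 to index 9.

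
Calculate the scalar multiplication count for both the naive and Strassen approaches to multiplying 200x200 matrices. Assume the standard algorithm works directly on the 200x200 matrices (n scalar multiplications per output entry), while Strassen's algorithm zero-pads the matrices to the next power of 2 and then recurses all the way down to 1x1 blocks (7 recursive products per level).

Matrix multiplication for 200x200 matrices:

Strassen's algorithm requires power-of-2 dimensions. Pad 200x200 to 256x256 (next power of 2).

Standard algorithm: 200^3 = 8000000 multiplications
Strassen's algorithm: 7^(log2(256)) = 7^8 = 5764801 multiplications
Savings: 8000000 - 5764801 = 2235199 multiplications

Standard: 8000000 multiplications (200^3). Strassen: 5764801 multiplications (7^8, after padding to 256x256). Strassen reduces 8 recursive multiplications to 7 at each level.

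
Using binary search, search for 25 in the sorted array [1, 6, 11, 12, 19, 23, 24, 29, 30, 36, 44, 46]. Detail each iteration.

Binary search for 25 in [1, 6, 11, 12, 19, 23, 24, 29, 30, 36, 44, 46]:

lo=0, hi=11, mid=5, arr[mid]=23 -> 23 < 25, search right half
lo=6, hi=11, mid=8, arr[mid]=30 -> 30 > 25, search left half
lo=6, hi=7, mid=6, arr[mid]=24 -> 24 < 25, search right half
lo=7, hi=7, mid=7, arr[mid]=29 -> 29 > 25, search left half
lo=7 > hi=6, target 25 not found

Binary search determines that 25 is not in the array after 4 comparisons. The search space was exhausted without finding the target.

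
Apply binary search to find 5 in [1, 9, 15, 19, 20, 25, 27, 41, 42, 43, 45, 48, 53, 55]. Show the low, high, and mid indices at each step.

Binary search for 5 in [1, 9, 15, 19, 20, 25, 27, 41, 42, 43, 45, 48, 53, 55]:

lo=0, hi=13, mid=6, arr[mid]=27 -> 27 > 5, search left half
lo=0, hi=5, mid=2, arr[mid]=15 -> 15 > 5, search left half
lo=0, hi=1, mid=0, arr[mid]=1 -> 1 < 5, search right half
lo=1, hi=1, mid=1, arr[mid]=9 -> 9 > 5, search left half
lo=1 > hi=0, target 5 not found

Binary search determines that 5 is not in the array after 4 comparisons. The search space was exhausted without finding the target.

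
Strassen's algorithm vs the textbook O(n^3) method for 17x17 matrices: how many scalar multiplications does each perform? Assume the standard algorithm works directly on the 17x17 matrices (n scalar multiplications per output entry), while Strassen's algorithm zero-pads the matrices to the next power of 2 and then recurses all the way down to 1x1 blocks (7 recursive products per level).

Matrix multiplication for 17x17 matrices:

Strassen's algorithm requires power-of-2 dimensions. Pad 17x17 to 32x32 (next power of 2).

Standard algorithm: 17^3 = 4913 multiplications
Strassen's algorithm: 7^(log2(32)) = 7^5 = 16807 multiplications
Difference: 4913 - 16807 = -11894 (Strassen uses MORE here due to padding overhead — for small or just-over-power-of-2 n, padding can outweigh the per-level savings)

Standard: 4913 multiplications (17^3). Strassen: 16807 multiplications (7^5, after padding to 32x32). Strassen reduces 8 recursive multiplications to 7 at each level.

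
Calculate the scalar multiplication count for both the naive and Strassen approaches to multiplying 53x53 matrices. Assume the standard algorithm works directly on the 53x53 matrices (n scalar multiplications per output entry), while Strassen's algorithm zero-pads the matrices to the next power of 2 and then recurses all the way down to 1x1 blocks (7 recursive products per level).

Matrix multiplication for 53x53 matrices:

Strassen's algorithm requires power-of-2 dimensions. Pad 53x53 to 64x64 (next power of 2).

Standard algorithm: 53^3 = 148877 multiplications
Strassen's algorithm: 7^(log2(64)) = 7^6 = 117649 multiplications
Savings: 148877 - 117649 = 31228 multiplications

Standard: 148877 multiplications (53^3). Strassen: 117649 multiplications (7^6, after padding to 64x64). Strassen reduces 8 recursive multiplications to 7 at each level.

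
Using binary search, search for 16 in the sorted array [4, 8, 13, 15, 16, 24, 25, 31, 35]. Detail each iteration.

Binary search for 16 in [4, 8, 13, 15, 16, 24, 25, 31, 35]:

lo=0, hi=8, mid=4, arr[mid]=16 -> Found target at index 4!

Binary search finds 16 at index 4 after 1 comparisons. The search repeatedly halves the search space by comparing with the middle element.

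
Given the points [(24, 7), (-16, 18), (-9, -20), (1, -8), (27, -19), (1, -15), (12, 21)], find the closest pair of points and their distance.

Computing all pairwise distances among 7 points:

d((24, 7), (-16, 18)) = 41.4849
d((24, 7), (-9, -20)) = 42.638
d((24, 7), (1, -8)) = 27.4591
d((24, 7), (27, -19)) = 26.1725
d((24, 7), (1, -15)) = 31.8277
d((24, 7), (12, 21)) = 18.4391
d((-16, 18), (-9, -20)) = 38.6394
d((-16, 18), (1, -8)) = 31.0644
d((-16, 18), (27, -19)) = 56.7274
d((-16, 18), (1, -15)) = 37.1214
d((-16, 18), (12, 21)) = 28.1603
d((-9, -20), (1, -8)) = 15.6205
d((-9, -20), (27, -19)) = 36.0139
d((-9, -20), (1, -15)) = 11.1803
d((-9, -20), (12, 21)) = 46.0652
d((1, -8), (27, -19)) = 28.2312
d((1, -8), (1, -15)) = 7.0 <-- minimum
d((1, -8), (12, 21)) = 31.0161
d((27, -19), (1, -15)) = 26.3059
d((27, -19), (12, 21)) = 42.72
d((1, -15), (12, 21)) = 37.6431

Closest pair: (1, -8) and (1, -15) with distance 7.0

The closest pair is (1, -8) and (1, -15) with Euclidean distance 7.0. For 7 points, brute-force pairwise comparison is shown above. For large n, the divide-and-conquer algorithm (sort by x, recurse on halves, check the dividing strip) achieves O(n log n).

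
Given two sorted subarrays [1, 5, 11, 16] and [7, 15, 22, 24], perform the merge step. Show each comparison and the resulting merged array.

Merging process:

Compare 1 vs 7: take 1 from left. Merged: [1]
Compare 5 vs 7: take 5 from left. Merged: [1, 5]
Compare 11 vs 7: take 7 from right. Merged: [1, 5, 7]
Compare 11 vs 15: take 11 from left. Merged: [1, 5, 7, 11]
Compare 16 vs 15: take 15 from right. Merged: [1, 5, 7, 11, 15]
Compare 16 vs 22: take 16 from left. Merged: [1, 5, 7, 11, 15, 16]
Append remaining from right: [22, 24]. Merged: [1, 5, 7, 11, 15, 16, 22, 24]

Final merged array: [1, 5, 7, 11, 15, 16, 22, 24]
Total comparisons: 6

The merged array is [1, 5, 7, 11, 15, 16, 22, 24], requiring 6 comparisons. The merge step runs in O(n) time where n is the total number of elements.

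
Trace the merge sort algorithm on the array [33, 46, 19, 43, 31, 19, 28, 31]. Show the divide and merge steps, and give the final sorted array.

Merge sort trace:

Split: [33, 46, 19, 43, 31, 19, 28, 31] -> [33, 46, 19, 43] and [31, 19, 28, 31]
  Split: [33, 46, 19, 43] -> [33, 46] and [19, 43]
    Split: [33, 46] -> [33] and [46]
    Merge: [33] + [46] -> [33, 46]
    Split: [19, 43] -> [19] and [43]
    Merge: [19] + [43] -> [19, 43]
  Merge: [33, 46] + [19, 43] -> [19, 33, 43, 46]
  Split: [31, 19, 28, 31] -> [31, 19] and [28, 31]
    Split: [31, 19] -> [31] and [19]
    Merge: [31] + [19] -> [19, 31]
    Split: [28, 31] -> [28] and [31]
    Merge: [28] + [31] -> [28, 31]
  Merge: [19, 31] + [28, 31] -> [19, 28, 31, 31]
Merge: [19, 33, 43, 46] + [19, 28, 31, 31] -> [19, 19, 28, 31, 31, 33, 43, 46]

Final sorted array: [19, 19, 28, 31, 31, 33, 43, 46]

The merge sort proceeds by recursively splitting the array and merging sorted halves.
After all merges, the sorted array is [19, 19, 28, 31, 31, 33, 43, 46].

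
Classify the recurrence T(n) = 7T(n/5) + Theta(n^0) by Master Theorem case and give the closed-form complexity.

Master Theorem for T(n) = 7T(n/5) + O(n^0):

a = 7, b = 5, c = 0
log_b(a) = log_5(7) = 1.2091

Case 1: c = 0 < log_5(7) = 1.2091
T(n) = O(n^(log_5 7))

For T(n) = 7T(n/5) + O(n^0): log_5(7) = 1.2091. This is Case 1 of the Master Theorem (c < log_b(a), work dominated by leaves), giving O(n^(log_5 7)).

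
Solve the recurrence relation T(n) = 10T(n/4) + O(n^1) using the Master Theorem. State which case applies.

Master Theorem for T(n) = 10T(n/4) + O(n^1):

a = 10, b = 4, c = 1
log_b(a) = log_4(10) = 1.6610

Case 1: c = 1 < log_4(10) = 1.6610
T(n) = O(n^(log_4 10))

For T(n) = 10T(n/4) + O(n^1): log_4(10) = 1.6610. This is Case 1 of the Master Theorem (c < log_b(a), work dominated by leaves), giving O(n^(log_4 10)).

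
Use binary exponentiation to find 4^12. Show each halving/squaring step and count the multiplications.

Computing 4^12 by squaring (build up from 4^1; each line after the first costs one multiplication):

4^1 = 4
4^2 = (4^1)^2 = 4^2 = 16
4^3 = 4 * 4^2 = 4 * 16 = 64
4^6 = (4^3)^2 = 64^2 = 4096
4^12 = (4^6)^2 = 4096^2 = 16777216

Result: 16777216
Multiplications needed: 4 (4 lines after 4^1)

4^12 = 16777216. Using exponentiation by squaring, this requires 4 multiplications. The key idea: if the exponent is even, square the half-power; if odd, multiply by the base once.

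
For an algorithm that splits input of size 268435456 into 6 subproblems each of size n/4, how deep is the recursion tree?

For divide and conquer with division factor 4:

Problem sizes at each level:
Level 0: 268435456
Level 1: 67108864
Level 2: 16777216
Level 3: 4194304
Level 4: 1048576
Level 5: 262144
Level 6: 65536
Level 7: 16384
Level 8: 4096
Level 9: 1024
Level 10: 256
Level 11: 64
Level 12: 16
Level 13: 4
Level 14: 1

The root is level 0 and the size-1 base case is level 14 (the tree spans levels 0 through 14, i.e. 15 levels counting the root), so the depth is the number of divisions: log_4(268435456) = 14

The recursion tree depth is log_4(268435456) = 14. At each level, the problem size is divided by 4, so it takes 14 divisions to reduce to a base case of size 1. The algorithm makes 6 recursive calls at each level.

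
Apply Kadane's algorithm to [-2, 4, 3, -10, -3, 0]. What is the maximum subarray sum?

Using Kadane's algorithm on [-2, 4, 3, -10, -3, 0]:

Scanning through the array:
Position 1 (value 4): max_ending_here = 4, max_so_far = 4
Position 2 (value 3): max_ending_here = 7, max_so_far = 7
Position 3 (value -10): max_ending_here = -3, max_so_far = 7
Position 4 (value -3): max_ending_here = -3, max_so_far = 7
Position 5 (value 0): max_ending_here = 0, max_so_far = 7

Maximum subarray: [4, 3]
Maximum sum: 7

The maximum subarray is [4, 3] with sum 7. This subarray runs from index 1 to index 2.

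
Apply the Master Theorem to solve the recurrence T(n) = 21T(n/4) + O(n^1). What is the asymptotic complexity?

Master Theorem for T(n) = 21T(n/4) + O(n^1):

a = 21, b = 4, c = 1
log_b(a) = log_4(21) = 2.1962

Case 1: c = 1 < log_4(21) = 2.1962
T(n) = O(n^(log_4 21))

For T(n) = 21T(n/4) + O(n^1): log_4(21) = 2.1962. This is Case 1 of the Master Theorem (c < log_b(a), work dominated by leaves), giving O(n^(log_4 21)).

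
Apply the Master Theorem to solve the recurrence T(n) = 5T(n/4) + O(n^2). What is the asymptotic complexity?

Master Theorem for T(n) = 5T(n/4) + O(n^2):

a = 5, b = 4, c = 2
log_b(a) = log_4(5) = 1.1610

Case 3: c = 2 > log_4(5) = 1.1610
T(n) = O(n^2) = O(n^2)

For T(n) = 5T(n/4) + O(n^2): log_4(5) = 1.1610. This is Case 3 of the Master Theorem (c > log_b(a), work dominated by root), giving O(n^2).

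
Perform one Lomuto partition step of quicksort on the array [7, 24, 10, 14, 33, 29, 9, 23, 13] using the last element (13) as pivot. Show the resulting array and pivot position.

Lomuto partition with pivot = 13:

Initial array: [7, 24, 10, 14, 33, 29, 9, 23, 13]

arr[0]=7 <= 13: swap with position 0, array becomes [7, 24, 10, 14, 33, 29, 9, 23, 13]
arr[1]=24 > 13: no swap
arr[2]=10 <= 13: swap with position 1, array becomes [7, 10, 24, 14, 33, 29, 9, 23, 13]
arr[3]=14 > 13: no swap
arr[4]=33 > 13: no swap
arr[5]=29 > 13: no swap
arr[6]=9 <= 13: swap with position 2, array becomes [7, 10, 9, 14, 33, 29, 24, 23, 13]
arr[7]=23 > 13: no swap

Place pivot at position 3: [7, 10, 9, 13, 33, 29, 24, 23, 14]
Pivot position: 3

After partitioning with pivot 13, the array becomes [7, 10, 9, 13, 33, 29, 24, 23, 14]. The pivot is placed at index 3. All elements to the left of the pivot are <= 13, and all elements to the right are > 13.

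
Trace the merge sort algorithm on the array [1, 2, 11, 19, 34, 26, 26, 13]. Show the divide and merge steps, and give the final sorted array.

Merge sort trace:

Split: [1, 2, 11, 19, 34, 26, 26, 13] -> [1, 2, 11, 19] and [34, 26, 26, 13]
  Split: [1, 2, 11, 19] -> [1, 2] and [11, 19]
    Split: [1, 2] -> [1] and [2]
    Merge: [1] + [2] -> [1, 2]
    Split: [11, 19] -> [11] and [19]
    Merge: [11] + [19] -> [11, 19]
  Merge: [1, 2] + [11, 19] -> [1, 2, 11, 19]
  Split: [34, 26, 26, 13] -> [34, 26] and [26, 13]
    Split: [34, 26] -> [34] and [26]
    Merge: [34] + [26] -> [26, 34]
    Split: [26, 13] -> [26] and [13]
    Merge: [26] + [13] -> [13, 26]
  Merge: [26, 34] + [13, 26] -> [13, 26, 26, 34]
Merge: [1, 2, 11, 19] + [13, 26, 26, 34] -> [1, 2, 11, 13, 19, 26, 26, 34]

Final sorted array: [1, 2, 11, 13, 19, 26, 26, 34]

The merge sort proceeds by recursively splitting the array and merging sorted halves.
After all merges, the sorted array is [1, 2, 11, 13, 19, 26, 26, 34].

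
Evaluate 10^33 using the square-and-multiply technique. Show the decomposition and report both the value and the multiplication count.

Computing 10^33 by squaring (build up from 10^1; each line after the first costs one multiplication):

10^1 = 10
10^2 = (10^1)^2 = 10^2 = 100
10^4 = (10^2)^2 = 100^2 = 10000
10^8 = (10^4)^2 = 10000^2 = 100000000
10^16 = (10^8)^2 = 100000000^2 = 10000000000000000
10^32 = (10^16)^2 = 10000000000000000^2 = 100000000000000000000000000000000
10^33 = 10 * 10^32 = 10 * 100000000000000000000000000000000 = 1000000000000000000000000000000000

Result: 1000000000000000000000000000000000
Multiplications needed: 6 (6 lines after 10^1)

10^33 = 1000000000000000000000000000000000. Using exponentiation by squaring, this requires 6 multiplications. The key idea: if the exponent is even, square the half-power; if odd, multiply by the base once.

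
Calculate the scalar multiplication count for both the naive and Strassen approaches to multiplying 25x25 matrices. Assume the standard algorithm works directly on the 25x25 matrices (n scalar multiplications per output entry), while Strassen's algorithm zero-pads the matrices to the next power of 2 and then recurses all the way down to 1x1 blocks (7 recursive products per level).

Matrix multiplication for 25x25 matrices:

Strassen's algorithm requires power-of-2 dimensions. Pad 25x25 to 32x32 (next power of 2).

Standard algorithm: 25^3 = 15625 multiplications
Strassen's algorithm: 7^(log2(32)) = 7^5 = 16807 multiplications
Difference: 15625 - 16807 = -1182 (Strassen uses MORE here due to padding overhead — for small or just-over-power-of-2 n, padding can outweigh the per-level savings)

Standard: 15625 multiplications (25^3). Strassen: 16807 multiplications (7^5, after padding to 32x32). Strassen reduces 8 recursive multiplications to 7 at each level.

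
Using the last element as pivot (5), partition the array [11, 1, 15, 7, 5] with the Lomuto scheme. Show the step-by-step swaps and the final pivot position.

Lomuto partition with pivot = 5:

Initial array: [11, 1, 15, 7, 5]

arr[0]=11 > 5: no swap
arr[1]=1 <= 5: swap with position 0, array becomes [1, 11, 15, 7, 5]
arr[2]=15 > 5: no swap
arr[3]=7 > 5: no swap

Place pivot at position 1: [1, 5, 15, 7, 11]
Pivot position: 1

After partitioning with pivot 5, the array becomes [1, 5, 15, 7, 11]. The pivot is placed at index 1. All elements to the left of the pivot are <= 5, and all elements to the right are > 5.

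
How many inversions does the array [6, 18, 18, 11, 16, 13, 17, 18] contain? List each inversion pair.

Finding inversions in [6, 18, 18, 11, 16, 13, 17, 18]:

(1, 3): arr[1]=18 > arr[3]=11
(1, 4): arr[1]=18 > arr[4]=16
(1, 5): arr[1]=18 > arr[5]=13
(1, 6): arr[1]=18 > arr[6]=17
(2, 3): arr[2]=18 > arr[3]=11
(2, 4): arr[2]=18 > arr[4]=16
(2, 5): arr[2]=18 > arr[5]=13
(2, 6): arr[2]=18 > arr[6]=17
(4, 5): arr[4]=16 > arr[5]=13

Total inversions: 9

The array has 9 inversion(s): (1,3), (1,4), (1,5), (1,6), (2,3), (2,4), (2,5), (2,6), (4,5). Each pair (i,j) satisfies i < j and arr[i] > arr[j].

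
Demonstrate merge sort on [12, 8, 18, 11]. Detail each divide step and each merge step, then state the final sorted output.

Merge sort trace:

Split: [12, 8, 18, 11] -> [12, 8] and [18, 11]
  Split: [12, 8] -> [12] and [8]
  Merge: [12] + [8] -> [8, 12]
  Split: [18, 11] -> [18] and [11]
  Merge: [18] + [11] -> [11, 18]
Merge: [8, 12] + [11, 18] -> [8, 11, 12, 18]

Final sorted array: [8, 11, 12, 18]

The merge sort proceeds by recursively splitting the array and merging sorted halves.
After all merges, the sorted array is [8, 11, 12, 18].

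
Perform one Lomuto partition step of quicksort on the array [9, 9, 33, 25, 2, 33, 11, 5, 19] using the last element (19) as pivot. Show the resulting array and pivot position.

Lomuto partition with pivot = 19:

Initial array: [9, 9, 33, 25, 2, 33, 11, 5, 19]

arr[0]=9 <= 19: swap with position 0, array becomes [9, 9, 33, 25, 2, 33, 11, 5, 19]
arr[1]=9 <= 19: swap with position 1, array becomes [9, 9, 33, 25, 2, 33, 11, 5, 19]
arr[2]=33 > 19: no swap
arr[3]=25 > 19: no swap
arr[4]=2 <= 19: swap with position 2, array becomes [9, 9, 2, 25, 33, 33, 11, 5, 19]
arr[5]=33 > 19: no swap
arr[6]=11 <= 19: swap with position 3, array becomes [9, 9, 2, 11, 33, 33, 25, 5, 19]
arr[7]=5 <= 19: swap with position 4, array becomes [9, 9, 2, 11, 5, 33, 25, 33, 19]

Place pivot at position 5: [9, 9, 2, 11, 5, 19, 25, 33, 33]
Pivot position: 5

After partitioning with pivot 19, the array becomes [9, 9, 2, 11, 5, 19, 25, 33, 33]. The pivot is placed at index 5. All elements to the left of the pivot are <= 19, and all elements to the right are > 19.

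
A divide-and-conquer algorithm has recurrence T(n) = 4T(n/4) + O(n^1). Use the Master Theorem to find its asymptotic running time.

Master Theorem for T(n) = 4T(n/4) + O(n^1):

a = 4, b = 4, c = 1
log_b(a) = log_4(4) = 1.0000

Case 2: c = 1 = log_4(4) = 1.0000
T(n) = O(n^1 log n) = O(n log n)

For T(n) = 4T(n/4) + O(n^1): log_4(4) = 1.0000. This is Case 2 of the Master Theorem (c = log_b(a), equal work at all levels), giving O(n log n).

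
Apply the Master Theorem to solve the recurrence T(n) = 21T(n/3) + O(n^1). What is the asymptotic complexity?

Master Theorem for T(n) = 21T(n/3) + O(n^1):

a = 21, b = 3, c = 1
log_b(a) = log_3(21) = 2.7712

Case 1: c = 1 < log_3(21) = 2.7712
T(n) = O(n^(log_3 21))

For T(n) = 21T(n/3) + O(n^1): log_3(21) = 2.7712. This is Case 1 of the Master Theorem (c < log_b(a), work dominated by leaves), giving O(n^(log_3 21)).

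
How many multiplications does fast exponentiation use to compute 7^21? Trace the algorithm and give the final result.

Computing 7^21 by squaring (build up from 7^1; each line after the first costs one multiplication):

7^1 = 7
7^2 = (7^1)^2 = 7^2 = 49
7^4 = (7^2)^2 = 49^2 = 2401
7^5 = 7 * 7^4 = 7 * 2401 = 16807
7^10 = (7^5)^2 = 16807^2 = 282475249
7^20 = (7^10)^2 = 282475249^2 = 79792266297612001
7^21 = 7 * 7^20 = 7 * 79792266297612001 = 558545864083284007

Result: 558545864083284007
Multiplications needed: 6 (6 lines after 7^1)

7^21 = 558545864083284007. Using exponentiation by squaring, this requires 6 multiplications. The key idea: if the exponent is even, square the half-power; if odd, multiply by the base once.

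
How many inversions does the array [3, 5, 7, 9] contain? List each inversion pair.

Finding inversions in [3, 5, 7, 9]:


Total inversions: 0

The array has 0 inversions. It is already sorted.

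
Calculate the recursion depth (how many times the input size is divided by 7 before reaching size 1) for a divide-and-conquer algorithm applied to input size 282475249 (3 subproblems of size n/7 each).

For divide and conquer with division factor 7:

Problem sizes at each level:
Level 0: 282475249
Level 1: 40353607
Level 2: 5764801
Level 3: 823543
Level 4: 117649
Level 5: 16807
Level 6: 2401
Level 7: 343
Level 8: 49
Level 9: 7
Level 10: 1

The root is level 0 and the size-1 base case is level 10 (the tree spans levels 0 through 10, i.e. 11 levels counting the root), so the depth is the number of divisions: log_7(282475249) = 10

The recursion tree depth is log_7(282475249) = 10. At each level, the problem size is divided by 7, so it takes 10 divisions to reduce to a base case of size 1. The algorithm makes 3 recursive calls at each level.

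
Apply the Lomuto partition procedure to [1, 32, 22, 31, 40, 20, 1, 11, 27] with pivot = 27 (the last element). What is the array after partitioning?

Lomuto partition with pivot = 27:

Initial array: [1, 32, 22, 31, 40, 20, 1, 11, 27]

arr[0]=1 <= 27: swap with position 0, array becomes [1, 32, 22, 31, 40, 20, 1, 11, 27]
arr[1]=32 > 27: no swap
arr[2]=22 <= 27: swap with position 1, array becomes [1, 22, 32, 31, 40, 20, 1, 11, 27]
arr[3]=31 > 27: no swap
arr[4]=40 > 27: no swap
arr[5]=20 <= 27: swap with position 2, array becomes [1, 22, 20, 31, 40, 32, 1, 11, 27]
arr[6]=1 <= 27: swap with position 3, array becomes [1, 22, 20, 1, 40, 32, 31, 11, 27]
arr[7]=11 <= 27: swap with position 4, array becomes [1, 22, 20, 1, 11, 32, 31, 40, 27]

Place pivot at position 5: [1, 22, 20, 1, 11, 27, 31, 40, 32]
Pivot position: 5

After partitioning with pivot 27, the array becomes [1, 22, 20, 1, 11, 27, 31, 40, 32]. The pivot is placed at index 5. All elements to the left of the pivot are <= 27, and all elements to the right are > 27.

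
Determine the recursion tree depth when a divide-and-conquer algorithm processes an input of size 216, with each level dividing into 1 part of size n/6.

For divide and conquer with division factor 6:

Problem sizes at each level:
Level 0: 216
Level 1: 36
Level 2: 6
Level 3: 1

The root is level 0 and the size-1 base case is level 3 (the tree spans levels 0 through 3, i.e. 4 levels counting the root), so the depth is the number of divisions: log_6(216) = 3

The recursion tree depth is log_6(216) = 3. At each level, the problem size is divided by 6, so it takes 3 divisions to reduce to a base case of size 1. The algorithm makes 1 recursive call at each level.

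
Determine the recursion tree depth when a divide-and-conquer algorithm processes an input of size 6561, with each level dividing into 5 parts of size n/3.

For divide and conquer with division factor 3:

Problem sizes at each level:
Level 0: 6561
Level 1: 2187
Level 2: 729
Level 3: 243
Level 4: 81
Level 5: 27
Level 6: 9
Level 7: 3
Level 8: 1

The root is level 0 and the size-1 base case is level 8 (the tree spans levels 0 through 8, i.e. 9 levels counting the root), so the depth is the number of divisions: log_3(6561) = 8

The recursion tree depth is log_3(6561) = 8. At each level, the problem size is divided by 3, so it takes 8 divisions to reduce to a base case of size 1. The algorithm makes 5 recursive calls at each level.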